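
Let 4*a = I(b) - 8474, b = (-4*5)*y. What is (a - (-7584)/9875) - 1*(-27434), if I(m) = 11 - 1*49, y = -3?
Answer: 3163346/125 ≈ 25307.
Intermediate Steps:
b = 60 (b = -4*5*(-3) = -20*(-3) = 60)
I(m) = -38 (I(m) = 11 - 49 = -38)
a = -2128 (a = (-38 - 8474)/4 = (¼)*(-8512) = -2128)
(a - (-7584)/9875) - 1*(-27434) = (-2128 - (-7584)/9875) - 1*(-27434) = (-2128 - (-7584)/9875) + 27434 = (-2128 - 1*(-96/125)) + 27434 = (-2128 + 96/125) + 27434 = -265904/125 + 27434 = 3163346/125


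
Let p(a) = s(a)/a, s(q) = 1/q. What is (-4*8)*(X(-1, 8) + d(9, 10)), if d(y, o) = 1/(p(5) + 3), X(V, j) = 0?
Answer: -200/19 ≈ -10.526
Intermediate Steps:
p(a) = a**(-2) (p(a) = 1/(a*a) = a**(-2))
d(y, o) = 25/76 (d(y, o) = 1/(5**(-2) + 3) = 1/(1/25 + 3) = 1/(76/25) = 25/76)
(-4*8)*(X(-1, 8) + d(9, 10)) = (-4*8)*(0 + 25/76) = -32*25/76 = -200/19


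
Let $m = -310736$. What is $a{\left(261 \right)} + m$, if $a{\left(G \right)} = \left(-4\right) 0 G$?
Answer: $-310736$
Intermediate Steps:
$a{\left(G \right)} = 0$ ($a{\left(G \right)} = 0 G = 0$)
$a{\left(261 \right)} + m = 0 - 310736 = -310736$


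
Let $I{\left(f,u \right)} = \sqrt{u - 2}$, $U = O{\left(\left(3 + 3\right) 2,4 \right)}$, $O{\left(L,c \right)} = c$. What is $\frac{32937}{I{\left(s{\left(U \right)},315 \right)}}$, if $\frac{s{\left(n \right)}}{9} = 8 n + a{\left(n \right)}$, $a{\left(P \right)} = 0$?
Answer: $\frac{32937 \sqrt{313}}{313} \approx 1861.7$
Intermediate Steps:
$U = 4$
$s{\left(n \right)} = 72 n$ ($s{\left(n \right)} = 9 \left(8 n + 0\right) = 9 \cdot 8 n = 72 n$)
$I{\left(f,u \right)} = \sqrt{-2 + u}$
$\frac{32937}{I{\left(s{\left(U \right)},315 \right)}} = \frac{32937}{\sqrt{-2 + 315}} = \frac{32937}{\sqrt{313}} = 32937 \frac{\sqrt{313}}{313} = \frac{32937 \sqrt{313}}{313}$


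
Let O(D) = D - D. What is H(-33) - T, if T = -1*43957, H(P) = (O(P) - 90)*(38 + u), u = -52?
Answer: 45217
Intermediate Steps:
O(D) = 0
H(P) = 1260 (H(P) = (0 - 90)*(38 - 52) = -90*(-14) = 1260)
T = -43957
H(-33) - T = 1260 - 1*(-43957) = 1260 + 43957 = 45217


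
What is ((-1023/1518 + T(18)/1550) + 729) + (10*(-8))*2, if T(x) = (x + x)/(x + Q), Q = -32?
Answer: 141825361/249550 ≈ 568.32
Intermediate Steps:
T(x) = 2*x/(-32 + x) (T(x) = (x + x)/(x - 32) = (2*x)/(-32 + x) = 2*x/(-32 + x))
((-1023/1518 + T(18)/1550) + 729) + (10*(-8))*2 = ((-1023/1518 + (2*18/(-32 + 18))/1550) + 729) + (10*(-8))*2 = ((-1023*1/1518 + (2*18/(-14))*(1/1550)) + 729) - 80*2 = ((-31/46 + (2*18*(-1/14))*(1/1550)) + 729) - 160 = ((-31/46 - 18/7*1/1550) + 729) - 160 = ((-31/46 - 9/5425) + 729) - 160 = (-168589/249550 + 729) - 160 = 181753361/249550 - 160 = 141825361/249550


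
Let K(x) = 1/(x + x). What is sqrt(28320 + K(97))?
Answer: sqrt(1065851714)/194 ≈ 168.29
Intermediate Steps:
K(x) = 1/(2*x)
sqrt(28320 + K(97)) = sqrt(28320 + (1/2)/97) = sqrt(28320 + (1/2)*(1/97)) = sqrt(28320 + 1/194) = sqrt(5494081/194) = sqrt(1065851714)/194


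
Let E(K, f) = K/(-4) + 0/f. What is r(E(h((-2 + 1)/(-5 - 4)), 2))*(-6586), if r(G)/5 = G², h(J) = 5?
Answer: -411625/8 ≈ -51453.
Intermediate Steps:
E(K, f) = -K/4 (E(K, f) = K*(-¼) + 0 = -K/4 + 0 = -K/4)
r(G) = 5*G²
r(E(h((-2 + 1)/(-5 - 4)), 2))*(-6586) = (5*(-¼*5)²)*(-6586) = (5*(-5/4)²)*(-6586) = (5*(25/16))*(-6586) = (125/16)*(-6586) = -411625/8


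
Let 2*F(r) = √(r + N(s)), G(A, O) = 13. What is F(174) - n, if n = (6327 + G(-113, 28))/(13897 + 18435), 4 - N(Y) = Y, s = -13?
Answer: -1585/8083 + √191/2 ≈ 6.7141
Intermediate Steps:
N(Y) = 4 - Y
F(r) = √(17 + r)/2 (F(r) = √(r + (4 - 1*(-13)))/2 = √(r + (4 + 13))/2 = √(r + 17)/2 = √(17 + r)/2)
n = 1585/8083 (n = (6327 + 13)/(13897 + 18435) = 6340/32332 = 6340*(1/32332) = 1585/8083 ≈ 0.19609)
F(174) - n = √(17 + 174)/2 - 1*1585/8083 = √191/2 - 1585/8083 = -1585/8083 + √191/2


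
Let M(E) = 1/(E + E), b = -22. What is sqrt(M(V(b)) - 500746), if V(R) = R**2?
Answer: I*sqrt(969444254)/44 ≈ 707.63*I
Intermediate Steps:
M(E) = 1/(2*E)
sqrt(M(V(b)) - 500746) = sqrt(1/(2*((-22)**2)) - 500746) = sqrt((1/2)/484 - 500746) = sqrt((1/2)*(1/484) - 500746) = sqrt(1/968 - 500746) = sqrt(-484722127/968) = I*sqrt(969444254)/44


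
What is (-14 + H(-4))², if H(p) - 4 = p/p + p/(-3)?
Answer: 529/9 ≈ 58.778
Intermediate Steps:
H(p) = 5 - p/3 (H(p) = 4 + (p/p + p/(-3)) = 4 + (1 + p*(-⅓)) = 4 + (1 - p/3) = 5 - p/3)
(-14 + H(-4))² = (-14 + (5 - ⅓*(-4)))² = (-14 + (5 + 4/3))² = (-14 + 19/3)² = (-23/3)² = 529/9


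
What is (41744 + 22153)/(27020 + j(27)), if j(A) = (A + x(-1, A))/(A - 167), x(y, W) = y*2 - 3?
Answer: 1490930/630463 ≈ 2.3648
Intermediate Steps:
x(y, W) = -3 + 2*y (x(y, W) = 2*y - 3 = -3 + 2*y)
j(A) = (-5 + A)/(-167 + A) (j(A) = (A + (-3 + 2*(-1)))/(A - 167) = (A + (-3 - 2))/(-167 + A) = (A - 5)/(-167 + A) = (-5 + A)/(-167 + A))
(41744 + 22153)/(27020 + j(27)) = (41744 + 22153)/(27020 + (-5 + 27)/(-167 + 27)) = 63897/(27020 + 22/(-140)) = 63897/(27020 - 1/140*22) = 63897/(27020 - 11/70) = 63897/(1891389/70) = 63897*(70/1891389) = 1490930/630463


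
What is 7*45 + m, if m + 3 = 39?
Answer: 351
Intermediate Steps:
m = 36 (m = -3 + 39 = 36)
7*45 + m = 7*45 + 36 = 315 + 36 = 351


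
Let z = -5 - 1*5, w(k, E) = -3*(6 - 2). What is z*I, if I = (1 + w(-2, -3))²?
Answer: -1210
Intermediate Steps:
w(k, E) = -12 (w(k, E) = -3*4 = -12)
z = -10 (z = -5 - 5 = -10)
I = 121 (I = (1 - 12)² = (-11)² = 121)
z*I = -10*121 = -1210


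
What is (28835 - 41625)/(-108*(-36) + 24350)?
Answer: -6395/14119 ≈ -0.45294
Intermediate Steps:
(28835 - 41625)/(-108*(-36) + 24350) = -12790/(3888 + 24350) = -12790/28238 = -12790*1/28238 = -6395/14119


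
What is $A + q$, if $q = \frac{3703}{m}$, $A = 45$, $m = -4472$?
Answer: $\frac{197537}{4472} \approx 44.172$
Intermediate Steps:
$q = - \frac{3703}{4472}$ ($q = \frac{3703}{-4472} = 3703 \left(- \frac{1}{4472}\right) = - \frac{3703}{4472} \approx -0.82804$)
$A + q = 45 - \frac{3703}{4472} = \frac{197537}{4472}$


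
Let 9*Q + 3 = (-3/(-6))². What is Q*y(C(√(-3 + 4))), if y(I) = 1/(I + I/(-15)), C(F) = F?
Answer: -55/168 ≈ -0.32738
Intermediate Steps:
y(I) = 15/(14*I) (y(I) = 1/(I + I*(-1/15)) = 1/(I - I/15) = 1/(14*I/15) = 15/(14*I))
Q = -11/36 (Q = -⅓ + (-3/(-6))²/9 = -⅓ + (-3*(-⅙))²/9 = -⅓ + (½)²/9 = -⅓ + (⅑)*(¼) = -⅓ + 1/36 = -11/36 ≈ -0.30556)
Q*y(C(√(-3 + 4))) = -55/(168*(√(-3 + 4))) = -55/(168*(√1)) = -55/(168*1) = -55/168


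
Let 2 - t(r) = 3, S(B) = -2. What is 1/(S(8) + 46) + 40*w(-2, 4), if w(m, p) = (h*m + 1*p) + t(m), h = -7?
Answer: 29921/44 ≈ 680.02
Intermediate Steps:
t(r) = -1 (t(r) = 2 - 1*3 = 2 - 3 = -1)
w(m, p) = -1 + p - 7*m (w(m, p) = (-7*m + 1*p) - 1 = (-7*m + p) - 1 = (p - 7*m) - 1 = -1 + p - 7*m)
1/(S(8) + 46) + 40*w(-2, 4) = 1/(-2 + 46) + 40*(-1 + 4 - 7*(-2)) = 1/44 + 40*(-1 + 4 + 14) = 1/44 + 40*17 = 1/44 + 680 = 29921/44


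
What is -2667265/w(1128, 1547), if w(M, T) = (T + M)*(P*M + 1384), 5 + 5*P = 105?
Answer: -533453/12810040 ≈ -0.041643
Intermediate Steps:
P = 20 (P = -1 + (⅕)*105 = -1 + 21 = 20)
w(M, T) = (1384 + 20*M)*(M + T) (w(M, T) = (T + M)*(20*M + 1384) = (M + T)*(1384 + 20*M) = (1384 + 20*M)*(M + T))
-2667265/w(1128, 1547) = -2667265/(20*1128² + 1384*1128 + 1384*1547 + 20*1128*1547) = -2667265/(20*1272384 + 1561152 + 2141048 + 34900320) = -2667265/(25447680 + 1561152 + 2141048 + 34900320) = -2667265/64050200 = -2667265*1/64050200 = -533453/12810040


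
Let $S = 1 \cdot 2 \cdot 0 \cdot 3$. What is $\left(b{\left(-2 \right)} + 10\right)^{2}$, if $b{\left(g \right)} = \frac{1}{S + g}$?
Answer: $\frac{361}{4} \approx 90.25$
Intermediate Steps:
$S = 0$ ($S = 1 \cdot 0 \cdot 3 = 0 \cdot 3 = 0$)
$b{\left(g \right)} = \frac{1}{g}$ ($b{\left(g \right)} = \frac{1}{0 + g} = \frac{1}{g}$)
$\left(b{\left(-2 \right)} + 10\right)^{2} = \left(\frac{1}{-2} + 10\right)^{2} = \left(- \frac{1}{2} + 10\right)^{2} = \left(\frac{19}{2}\right)^{2} = \frac{361}{4}$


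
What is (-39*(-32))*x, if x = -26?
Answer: -32448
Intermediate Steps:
(-39*(-32))*x = -39*(-32)*(-26) = 1248*(-26) = -32448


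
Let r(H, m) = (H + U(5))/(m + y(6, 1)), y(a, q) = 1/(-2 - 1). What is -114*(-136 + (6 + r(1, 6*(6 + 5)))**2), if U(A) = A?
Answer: 437534736/38809 ≈ 11274.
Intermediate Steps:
y(a, q) = -1/3 (y(a, q) = 1/(-3) = -1/3)
r(H, m) = (5 + H)/(-1/3 + m) (r(H, m) = (H + 5)/(m - 1/3) = (5 + H)/(-1/3 + m))
-114*(-136 + (6 + r(1, 6*(6 + 5)))**2) = -114*(-136 + (6 + 3*(5 + 1)/(-1 + 3*(6*(6 + 5))))**2) = -114*(-136 + (6 + 3*6/(-1 + 3*(6*11)))**2) = -114*(-136 + (6 + 3*6/(-1 + 3*66))**2) = -114*(-136 + (6 + 3*6/(-1 + 198))**2) = -114*(-136 + (6 + 3*6/197)**2) = -114*(-136 + (6 + 3*(1/197)*6)**2) = -114*(-136 + (6 + 18/197)**2) = -114*(-136 + (1200/197)**2) = -114*(-136 + 1440000/38809) = -114*(-3838024/38809) = 437534736/38809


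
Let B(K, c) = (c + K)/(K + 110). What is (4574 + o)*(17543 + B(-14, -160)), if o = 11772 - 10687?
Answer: 1588249281/16 ≈ 9.9266e+7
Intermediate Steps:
o = 1085
B(K, c) = (K + c)/(110 + K)
(4574 + o)*(17543 + B(-14, -160)) = (4574 + 1085)*(17543 + (-14 - 160)/(110 - 14)) = 5659*(17543 - 174/96) = 5659*(17543 + (1/96)*(-174)) = 5659*(17543 - 29/16) = 5659*(280659/16) = 1588249281/16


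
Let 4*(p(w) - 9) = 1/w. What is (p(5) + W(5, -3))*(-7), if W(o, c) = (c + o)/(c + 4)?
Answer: -1547/20 ≈ -77.350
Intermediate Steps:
W(o, c) = (c + o)/(4 + c)
p(w) = 9 + 1/(4*w)
(p(5) + W(5, -3))*(-7) = ((9 + (1/4)/5) + (-3 + 5)/(4 - 3))*(-7) = ((9 + (1/4)*(1/5)) + 2/1)*(-7) = ((9 + 1/20) + 1*2)*(-7) = (181/20 + 2)*(-7) = (221/20)*(-7) = -1547/20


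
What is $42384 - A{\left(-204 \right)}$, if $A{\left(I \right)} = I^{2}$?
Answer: $768$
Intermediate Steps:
$42384 - A{\left(-204 \right)} = 42384 - \left(-204\right)^{2} = 42384 - 41616 = 768$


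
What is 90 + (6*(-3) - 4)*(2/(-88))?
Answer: 181/2 ≈ 90.500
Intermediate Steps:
90 + (6*(-3) - 4)*(2/(-88)) = 90 + (-18 - 4)*(2*(-1/88)) = 90 - 22*(-1/44) = 90 + ½ = 181/2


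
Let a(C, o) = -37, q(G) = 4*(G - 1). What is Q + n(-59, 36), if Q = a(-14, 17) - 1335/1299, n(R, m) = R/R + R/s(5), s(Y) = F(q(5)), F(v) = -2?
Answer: -6519/866 ≈ -7.5277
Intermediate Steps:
q(G) = -4 + 4*G (q(G) = 4*(-1 + G) = -4 + 4*G)
s(Y) = -2
n(R, m) = 1 - R/2 (n(R, m) = R/R + R/(-2) = 1 + R*(-1/2) = 1 - R/2)
Q = -16466/433 (Q = -37 - 1335/1299 = -37 - 1*445/433 = -37 - 445/433 = -16466/433 ≈ -38.028)
Q + n(-59, 36) = -16466/433 + (1 - 1/2*(-59)) = -16466/433 + (1 + 59/2) = -16466/433 + 61/2 = -6519/866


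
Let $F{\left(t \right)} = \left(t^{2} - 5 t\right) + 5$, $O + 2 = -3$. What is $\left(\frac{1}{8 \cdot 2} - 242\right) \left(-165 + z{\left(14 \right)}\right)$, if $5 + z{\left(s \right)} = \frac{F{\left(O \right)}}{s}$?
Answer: $\frac{1285725}{32} \approx 40179.0$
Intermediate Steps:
$O = -5$ ($O = -2 - 3 = -5$)
$F{\left(t \right)} = 5 + t^{2} - 5 t$
$z{\left(s \right)} = -5 + \frac{55}{s}$ ($z{\left(s \right)} = -5 + \frac{5 + \left(-5\right)^{2} - -25}{s} = -5 + \frac{5 + 25 + 25}{s} = -5 + \frac{55}{s}$)
$\left(\frac{1}{8 \cdot 2} - 242\right) \left(-165 + z{\left(14 \right)}\right) = \left(\frac{1}{8 \cdot 2} - 242\right) \left(-165 - \left(5 - \frac{55}{14}\right)\right) = \left(\frac{1}{16} - 242\right) \left(-165 + \left(-5 + 55 \cdot \frac{1}{14}\right)\right) = \left(\frac{1}{16} - 242\right) \left(-165 + \left(-5 + \frac{55}{14}\right)\right) = - \frac{3871 \left(-165 - \frac{15}{14}\right)}{16} = \left(- \frac{3871}{16}\right) \left(- \frac{2325}{14}\right) = \frac{1285725}{32}$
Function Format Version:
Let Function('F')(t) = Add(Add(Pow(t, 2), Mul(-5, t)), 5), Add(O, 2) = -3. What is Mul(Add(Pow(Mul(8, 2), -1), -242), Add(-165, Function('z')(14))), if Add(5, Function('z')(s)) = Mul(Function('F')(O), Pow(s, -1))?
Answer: Rational(1285725, 32) ≈ 40179.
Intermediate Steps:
O = -5 (O = Add(-2, -3) = -5)
Function('F')(t) = Add(5, Pow(t, 2), Mul(-5, t))
Function('z')(s) = Add(-5, Mul(55, Pow(s, -1))) (Function('z')(s) = Add(-5, Mul(Add(5, Pow(-5, 2), Mul(-5, -5)), Pow(s, -1))) = Add(-5, Mul(Add(5, 25, 25), Pow(s, -1))) = Add(-5, Mul(55, Pow(s, -1))))
Mul(Add(Pow(Mul(8, 2), -1), -242), Add(-165, Function('z')(14))) = Mul(Add(Pow(Mul(8, 2), -1), -242), Add(-165, Add(-5, Mul(55, Pow(14, -1))))) = Mul(Add(Pow(16, -1), -242), Add(-165, Add(-5, Mul(55, Rational(1, 14))))) = Mul(Add(Rational(1, 16), -242), Add(-165, Add(-5, Rational(55, 14)))) = Mul(Rational(-3871, 16), Add(-165, Rational(-15, 14))) = Mul(Rational(-3871, 16), Rational(-2325, 14)) = Rational(1285725, 32)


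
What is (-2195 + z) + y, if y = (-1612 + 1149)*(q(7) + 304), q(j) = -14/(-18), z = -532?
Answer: -1294552/9 ≈ -1.4384e+5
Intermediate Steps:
q(j) = 7/9 (q(j) = -14*(-1/18) = 7/9)
y = -1270009/9 (y = (-1612 + 1149)*(7/9 + 304) = -463*2743/9 = -1270009/9 ≈ -1.4111e+5)
(-2195 + z) + y = (-2195 - 532) - 1270009/9 = -2727 - 1270009/9 = -1294552/9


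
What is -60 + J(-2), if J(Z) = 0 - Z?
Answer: -58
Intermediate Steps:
J(Z) = -Z
-60 + J(-2) = -60 - 1*(-2) = -60 + 2 = -58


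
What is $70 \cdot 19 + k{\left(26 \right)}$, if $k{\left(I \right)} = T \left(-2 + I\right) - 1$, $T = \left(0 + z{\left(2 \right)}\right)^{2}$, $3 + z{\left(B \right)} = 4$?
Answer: $1353$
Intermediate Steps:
$z{\left(B \right)} = 1$ ($z{\left(B \right)} = -3 + 4 = 1$)
$T = 1$ ($T = \left(0 + 1\right)^{2} = 1^{2} = 1$)
$k{\left(I \right)} = -3 + I$ ($k{\left(I \right)} = 1 \left(-2 + I\right) - 1 = \left(-2 + I\right) - 1 = -3 + I$)
$70 \cdot 19 + k{\left(26 \right)} = 70 \cdot 19 + \left(-3 + 26\right) = 1330 + 23 = 1353$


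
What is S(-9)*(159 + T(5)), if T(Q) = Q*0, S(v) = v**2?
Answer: 12879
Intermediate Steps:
T(Q) = 0
S(-9)*(159 + T(5)) = (-9)**2*(159 + 0) = 81*159 = 12879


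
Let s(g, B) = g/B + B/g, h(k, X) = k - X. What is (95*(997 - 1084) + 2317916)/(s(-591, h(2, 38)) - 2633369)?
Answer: -5460014964/6225245363 ≈ -0.87708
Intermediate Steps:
s(g, B) = B/g + g/B
(95*(997 - 1084) + 2317916)/(s(-591, h(2, 38)) - 2633369) = (95*(997 - 1084) + 2317916)/(((2 - 1*38)/(-591) - 591/(2 - 1*38)) - 2633369) = (95*(-87) + 2317916)/(((2 - 38)*(-1/591) - 591/(2 - 38)) - 2633369) = (-8265 + 2317916)/((-36*(-1/591) - 591/(-36)) - 2633369) = 2309651/((12/197 - 591*(-1/36)) - 2633369) = 2309651/((12/197 + 197/12) - 2633369) = 2309651/(38953/2364 - 2633369) = 2309651/(-6225245363/2364) = 2309651*(-2364/6225245363) = -5460014964/6225245363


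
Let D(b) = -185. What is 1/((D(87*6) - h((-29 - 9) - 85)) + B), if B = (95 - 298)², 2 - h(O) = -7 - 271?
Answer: 1/40744 ≈ 2.4543e-5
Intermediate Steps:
h(O) = 280 (h(O) = 2 - (-7 - 271) = 2 - 1*(-278) = 2 + 278 = 280)
B = 41209 (B = (-203)² = 41209)
1/((D(87*6) - h((-29 - 9) - 85)) + B) = 1/((-185 - 1*280) + 41209) = 1/((-185 - 280) + 41209) = 1/(-465 + 41209) = 1/40744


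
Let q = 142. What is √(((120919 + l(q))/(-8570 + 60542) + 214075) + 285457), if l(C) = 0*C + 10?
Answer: √337321641842769/25986 ≈ 706.78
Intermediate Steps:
l(C) = 10 (l(C) = 0 + 10 = 10)
√(((120919 + l(q))/(-8570 + 60542) + 214075) + 285457) = √(((120919 + 10)/(-8570 + 60542) + 214075) + 285457) = √((120929/51972 + 214075) + 285457) = √(11126026829/51972 + 285457) = √(25961798033/51972) = √337321641842769/25986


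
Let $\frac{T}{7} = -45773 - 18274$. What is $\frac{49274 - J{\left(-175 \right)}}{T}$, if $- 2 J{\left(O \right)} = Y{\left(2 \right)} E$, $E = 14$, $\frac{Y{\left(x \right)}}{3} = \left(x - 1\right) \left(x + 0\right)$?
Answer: $- \frac{49316}{448329} \approx -0.11$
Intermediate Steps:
$Y{\left(x \right)} = 3 x \left(-1 + x\right)$ ($Y{\left(x \right)} = 3 \left(x - 1\right) \left(x + 0\right) = 3 \left(-1 + x\right) x = 3 x \left(-1 + x\right)$)
$J{\left(O \right)} = -42$ ($J{\left(O \right)} = - \frac{3 \cdot 2 \left(-1 + 2\right) 14}{2} = - \frac{3 \cdot 2 \cdot 1 \cdot 14}{2} = - \frac{6 \cdot 14}{2} = \left(- \frac{1}{2}\right) 84 = -42$)
$T = -448329$ ($T = 7 \left(-45773 - 18274\right) = 7 \left(-64047\right) = -448329$)
$\frac{49274 - J{\left(-175 \right)}}{T} = \frac{49274 - -42}{-448329} = \left(49274 + 42\right) \left(- \frac{1}{448329}\right) = 49316 \left(- \frac{1}{448329}\right) = - \frac{49316}{448329}$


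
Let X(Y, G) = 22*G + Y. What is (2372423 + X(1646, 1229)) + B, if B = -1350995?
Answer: 1050112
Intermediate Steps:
X(Y, G) = Y + 22*G
(2372423 + X(1646, 1229)) + B = (2372423 + (1646 + 22*1229)) - 1350995 = (2372423 + (1646 + 27038)) - 1350995 = (2372423 + 28684) - 1350995 = 2401107 - 1350995 = 1050112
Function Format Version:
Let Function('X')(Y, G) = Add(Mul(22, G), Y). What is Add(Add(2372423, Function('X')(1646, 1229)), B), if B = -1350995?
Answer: 1050112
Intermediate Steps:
Function('X')(Y, G) = Add(Y, Mul(22, G))
Add(Add(2372423, Function('X')(1646, 1229)), B) = Add(Add(2372423, Add(1646, Mul(22, 1229))), -1350995) = Add(Add(2372423, Add(1646, 27038)), -1350995) = Add(Add(2372423, 28684), -1350995) = Add(2401107, -1350995) = 1050112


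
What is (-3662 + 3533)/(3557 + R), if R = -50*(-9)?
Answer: -129/4007 ≈ -0.032194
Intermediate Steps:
R = 450
(-3662 + 3533)/(3557 + R) = (-3662 + 3533)/(3557 + 450) = -129/4007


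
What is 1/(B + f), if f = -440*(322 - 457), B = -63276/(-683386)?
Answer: 341693/20296595838 ≈ 1.6835e-5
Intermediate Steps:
B = 31638/341693 (B = -63276*(-1/683386) = 31638/341693 ≈ 0.092592)
f = 59400 (f = -440*(-135) = 59400)
1/(B + f) = 1/(31638/341693 + 59400) = 1/(20296595838/341693) = 341693/20296595838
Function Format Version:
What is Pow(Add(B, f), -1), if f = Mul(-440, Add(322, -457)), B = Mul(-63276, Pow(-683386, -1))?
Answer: Rational(341693, 20296595838) ≈ 1.6835e-5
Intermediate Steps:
B = Rational(31638, 341693) (B = Mul(-63276, Rational(-1, 683386)) = Rational(31638, 341693) ≈ 0.092592)
f = 59400 (f = Mul(-440, -135) = 59400)
Pow(Add(B, f), -1) = Pow(Add(Rational(31638, 341693), 59400), -1) = Pow(Rational(20296595838, 341693), -1) = Rational(341693, 20296595838)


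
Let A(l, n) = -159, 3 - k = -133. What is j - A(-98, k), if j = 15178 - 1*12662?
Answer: 2675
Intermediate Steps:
k = 136 (k = 3 - 1*(-133) = 3 + 133 = 136)
j = 2516 (j = 15178 - 12662 = 2516)
j - A(-98, k) = 2516 - 1*(-159) = 2516 + 159 = 2675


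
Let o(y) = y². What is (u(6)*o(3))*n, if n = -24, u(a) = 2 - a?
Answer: 864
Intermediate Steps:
(u(6)*o(3))*n = ((2 - 1*6)*3²)*(-24) = ((2 - 6)*9)*(-24) = -4*9*(-24) = -36*(-24) = 864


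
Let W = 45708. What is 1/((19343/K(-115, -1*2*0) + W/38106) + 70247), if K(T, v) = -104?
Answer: 660504/46276369367 ≈ 1.4273e-5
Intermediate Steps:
1/((19343/K(-115, -1*2*0) + W/38106) + 70247) = 1/((19343/(-104) + 45708/38106) + 70247) = 1/((19343*(-1/104) + 45708*(1/38106)) + 70247) = 1/((-19343/104 + 7618/6351) + 70247) = 1/(-122055121/660504 + 70247) = 1/(46276369367/660504) = 660504/46276369367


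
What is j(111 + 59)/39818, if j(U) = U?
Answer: 85/19909 ≈ 0.0042694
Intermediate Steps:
j(111 + 59)/39818 = (111 + 59)/39818 = 170*(1/39818) = 85/19909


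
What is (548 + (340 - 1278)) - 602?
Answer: -992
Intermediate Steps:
(548 + (340 - 1278)) - 602 = (548 - 938) - 602 = -390 - 602 = -992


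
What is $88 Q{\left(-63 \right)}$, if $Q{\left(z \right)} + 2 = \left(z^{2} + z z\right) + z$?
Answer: $692824$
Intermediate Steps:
$Q{\left(z \right)} = -2 + z + 2 z^{2}$ ($Q{\left(z \right)} = -2 + \left(\left(z^{2} + z z\right) + z\right) = -2 + \left(\left(z^{2} + z^{2}\right) + z\right) = -2 + \left(2 z^{2} + z\right) = -2 + \left(z + 2 z^{2}\right) = -2 + z + 2 z^{2}$)
$88 Q{\left(-63 \right)} = 88 \left(-2 - 63 + 2 \left(-63\right)^{2}\right) = 88 \left(-2 - 63 + 2 \cdot 3969\right) = 88 \left(-2 - 63 + 7938\right) = 88 \cdot 7873 = 692824$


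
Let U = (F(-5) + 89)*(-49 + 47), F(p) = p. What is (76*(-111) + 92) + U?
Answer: -8512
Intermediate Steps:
U = -168 (U = (-5 + 89)*(-49 + 47) = 84*(-2) = -168)
(76*(-111) + 92) + U = (76*(-111) + 92) - 168 = (-8436 + 92) - 168 = -8344 - 168 = -8512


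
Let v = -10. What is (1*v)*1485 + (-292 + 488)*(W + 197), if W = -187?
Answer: -12890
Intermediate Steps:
(1*v)*1485 + (-292 + 488)*(W + 197) = (1*(-10))*1485 + (-292 + 488)*(-187 + 197) = -10*1485 + 196*10 = -14850 + 1960 = -12890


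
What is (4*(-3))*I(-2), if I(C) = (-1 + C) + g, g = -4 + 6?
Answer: 12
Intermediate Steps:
g = 2
I(C) = 1 + C (I(C) = (-1 + C) + 2 = 1 + C)
(4*(-3))*I(-2) = (4*(-3))*(1 - 2) = -12*(-1) = 12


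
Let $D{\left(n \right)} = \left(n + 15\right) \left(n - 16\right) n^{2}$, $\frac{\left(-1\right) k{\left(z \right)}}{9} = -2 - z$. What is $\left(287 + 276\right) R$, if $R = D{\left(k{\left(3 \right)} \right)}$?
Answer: $1983730500$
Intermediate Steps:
$k{\left(z \right)} = 18 + 9 z$ ($k{\left(z \right)} = - 9 \left(-2 - z\right) = 18 + 9 z$)
$D{\left(n \right)} = n^{2} \left(-16 + n\right) \left(15 + n\right)$ ($D{\left(n \right)} = \left(15 + n\right) \left(-16 + n\right) n^{2} = \left(-16 + n\right) \left(15 + n\right) n^{2} = n^{2} \left(-16 + n\right) \left(15 + n\right)$)
$R = 3523500$ ($R = \left(18 + 9 \cdot 3\right)^{2} \left(-240 + \left(18 + 9 \cdot 3\right)^{2} - \left(18 + 9 \cdot 3\right)\right) = \left(18 + 27\right)^{2} \left(-240 + \left(18 + 27\right)^{2} - \left(18 + 27\right)\right) = 45^{2} \left(-240 + 45^{2} - 45\right) = 2025 \left(-240 + 2025 - 45\right) = 2025 \cdot 1740 = 3523500$)
$\left(287 + 276\right) R = \left(287 + 276\right) 3523500 = 563 \cdot 3523500 = 1983730500$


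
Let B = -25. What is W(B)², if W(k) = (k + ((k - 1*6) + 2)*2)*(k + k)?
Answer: 17222500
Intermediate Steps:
W(k) = 2*k*(-8 + 3*k) (W(k) = (k + ((k - 6) + 2)*2)*(2*k) = (k + ((-6 + k) + 2)*2)*(2*k) = (k + (-4 + k)*2)*(2*k) = (k + (-8 + 2*k))*(2*k) = (-8 + 3*k)*(2*k) = 2*k*(-8 + 3*k))
W(B)² = (2*(-25)*(-8 + 3*(-25)))² = (2*(-25)*(-8 - 75))² = (2*(-25)*(-83))² = 4150² = 17222500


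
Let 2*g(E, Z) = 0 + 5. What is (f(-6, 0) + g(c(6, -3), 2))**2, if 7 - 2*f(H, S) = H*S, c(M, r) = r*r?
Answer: 36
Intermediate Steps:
c(M, r) = r**2
g(E, Z) = 5/2 (g(E, Z) = (0 + 5)/2 = (1/2)*5 = 5/2)
f(H, S) = 7/2 - H*S/2
(f(-6, 0) + g(c(6, -3), 2))**2 = ((7/2 - 1/2*(-6)*0) + 5/2)**2 = ((7/2 + 0) + 5/2)**2 = (7/2 + 5/2)**2 = 6**2 = 36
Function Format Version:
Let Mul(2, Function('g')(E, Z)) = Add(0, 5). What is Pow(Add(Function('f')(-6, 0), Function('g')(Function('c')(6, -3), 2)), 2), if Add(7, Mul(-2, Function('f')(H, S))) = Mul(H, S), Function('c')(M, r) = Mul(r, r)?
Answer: 36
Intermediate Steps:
Function('c')(M, r) = Pow(r, 2)
Function('g')(E, Z) = Rational(5, 2) (Function('g')(E, Z) = Mul(Rational(1, 2), Add(0, 5)) = Mul(Rational(1, 2), 5) = Rational(5, 2))
Function('f')(H, S) = Add(Rational(7, 2), Mul(Rational(-1, 2), H, S)) (Function('f')(H, S) = Add(Rational(7, 2), Mul(Rational(-1, 2), Mul(H, S))) = Add(Rational(7, 2), Mul(Rational(-1, 2), H, S)))
Pow(Add(Function('f')(-6, 0), Function('g')(Function('c')(6, -3), 2)), 2) = Pow(Add(Add(Rational(7, 2), Mul(Rational(-1, 2), -6, 0)), Rational(5, 2)), 2) = Pow(Add(Add(Rational(7, 2), 0), Rational(5, 2)), 2) = Pow(Add(Rational(7, 2), Rational(5, 2)), 2) = Pow(6, 2) = 36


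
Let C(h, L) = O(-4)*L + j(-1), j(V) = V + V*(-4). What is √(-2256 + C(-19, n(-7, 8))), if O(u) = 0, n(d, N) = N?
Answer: I*√2253 ≈ 47.466*I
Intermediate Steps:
j(V) = -3*V (j(V) = V - 4*V = -3*V)
C(h, L) = 3 (C(h, L) = 0*L - 3*(-1) = 0 + 3 = 3)
√(-2256 + C(-19, n(-7, 8))) = √(-2256 + 3) = √(-2253) = I*√2253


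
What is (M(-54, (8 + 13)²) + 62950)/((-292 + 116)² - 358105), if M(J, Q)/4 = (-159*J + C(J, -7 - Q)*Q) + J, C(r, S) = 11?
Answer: -116482/327129 ≈ -0.35607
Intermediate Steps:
M(J, Q) = -632*J + 44*Q (M(J, Q) = 4*((-159*J + 11*Q) + J) = 4*(-158*J + 11*Q) = -632*J + 44*Q)
(M(-54, (8 + 13)²) + 62950)/((-292 + 116)² - 358105) = ((-632*(-54) + 44*(8 + 13)²) + 62950)/((-292 + 116)² - 358105) = ((34128 + 44*21²) + 62950)/((-176)² - 358105) = ((34128 + 44*441) + 62950)/(30976 - 358105) = ((34128 + 19404) + 62950)/(-327129) = (53532 + 62950)*(-1/327129) = 116482*(-1/327129) = -116482/327129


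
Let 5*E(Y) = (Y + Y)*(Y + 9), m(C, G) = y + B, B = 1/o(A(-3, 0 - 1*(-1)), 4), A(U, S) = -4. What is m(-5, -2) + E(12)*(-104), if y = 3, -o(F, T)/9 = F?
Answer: -1886431/180 ≈ -10480.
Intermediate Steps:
o(F, T) = -9*F
B = 1/36 (B = 1/(-9*(-4)) = 1/36 ≈ 0.027778)
m(C, G) = 109/36 (m(C, G) = 3 + 1/36 = 109/36)
E(Y) = 2*Y*(9 + Y)/5 (E(Y) = ((Y + Y)*(Y + 9))/5 = ((2*Y)*(9 + Y))/5 = (2*Y*(9 + Y))/5 = 2*Y*(9 + Y)/5)
m(-5, -2) + E(12)*(-104) = 109/36 + ((⅖)*12*(9 + 12))*(-104) = 109/36 + ((⅖)*12*21)*(-104) = 109/36 + (504/5)*(-104) = 109/36 - 52416/5 = -1886431/180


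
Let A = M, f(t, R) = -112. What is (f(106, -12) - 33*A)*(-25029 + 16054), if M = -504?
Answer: -148267000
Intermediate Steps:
A = -504
(f(106, -12) - 33*A)*(-25029 + 16054) = (-112 - 33*(-504))*(-25029 + 16054) = (-112 + 16632)*(-8975) = 16520*(-8975) = -148267000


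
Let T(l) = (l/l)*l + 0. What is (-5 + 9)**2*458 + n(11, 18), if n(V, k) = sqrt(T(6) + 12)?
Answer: 7328 + 3*sqrt(2) ≈ 7332.2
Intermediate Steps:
T(l) = l (T(l) = 1*l + 0 = l + 0 = l)
n(V, k) = 3*sqrt(2) (n(V, k) = sqrt(6 + 12) = sqrt(18) = 3*sqrt(2))
(-5 + 9)**2*458 + n(11, 18) = (-5 + 9)**2*458 + 3*sqrt(2) = 4**2*458 + 3*sqrt(2) = 16*458 + 3*sqrt(2) = 7328 + 3*sqrt(2)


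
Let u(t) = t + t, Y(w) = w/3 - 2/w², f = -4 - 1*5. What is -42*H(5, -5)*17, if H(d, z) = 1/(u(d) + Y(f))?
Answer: -57834/565 ≈ -102.36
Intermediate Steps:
f = -9 (f = -4 - 5 = -9)
Y(w) = -2/w² + w/3 (Y(w) = w*(⅓) - 2/w² = w/3 - 2/w² = -2/w² + w/3)
u(t) = 2*t
H(d, z) = 1/(-245/81 + 2*d) (H(d, z) = 1/(2*d + (-2/(-9)² + (⅓)*(-9))) = 1/(2*d + (-2*1/81 - 3)) = 1/(2*d + (-2/81 - 3)) = 1/(2*d - 245/81) = 1/(-245/81 + 2*d))
-42*H(5, -5)*17 = -3402/(-245 + 162*5)*17 = -3402/(-245 + 810)*17 = -3402/565*17 = -57834/565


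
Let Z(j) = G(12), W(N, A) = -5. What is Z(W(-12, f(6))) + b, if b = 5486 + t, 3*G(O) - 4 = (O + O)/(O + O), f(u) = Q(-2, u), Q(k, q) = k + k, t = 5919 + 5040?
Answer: 49340/3 ≈ 16447.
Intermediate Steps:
t = 10959
Q(k, q) = 2*k
f(u) = -4 (f(u) = 2*(-2) = -4)
G(O) = 5/3 (G(O) = 4/3 + ((O + O)/(O + O))/3 = 4/3 + ((2*O)/((2*O)))/3 = 4/3 + ((2*O)*(1/(2*O)))/3 = 4/3 + (1/3)*1 = 4/3 + 1/3 = 5/3)
Z(j) = 5/3
b = 16445 (b = 5486 + 10959 = 16445)
Z(W(-12, f(6))) + b = 5/3 + 16445 = 49340/3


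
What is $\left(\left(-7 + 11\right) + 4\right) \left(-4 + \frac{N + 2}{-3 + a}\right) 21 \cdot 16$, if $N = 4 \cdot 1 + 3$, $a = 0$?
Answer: $-18816$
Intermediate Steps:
$N = 7$ ($N = 4 + 3 = 7$)
$\left(\left(-7 + 11\right) + 4\right) \left(-4 + \frac{N + 2}{-3 + a}\right) 21 \cdot 16 = \left(\left(-7 + 11\right) + 4\right) \left(-4 + \frac{7 + 2}{-3 + 0}\right) 21 \cdot 16 = \left(4 + 4\right) \left(-4 + \frac{9}{-3}\right) 21 \cdot 16 = 8 \left(-4 + 9 \left(- \frac{1}{3}\right)\right) 21 \cdot 16 = 8 \left(-4 - 3\right) 21 \cdot 16 = 8 \left(-7\right) 21 \cdot 16 = \left(-56\right) 21 \cdot 16 = \left(-1176\right) 16 = -18816$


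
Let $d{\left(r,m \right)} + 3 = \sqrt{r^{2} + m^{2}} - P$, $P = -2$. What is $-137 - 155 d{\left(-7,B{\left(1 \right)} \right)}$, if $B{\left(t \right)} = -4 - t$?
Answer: $18 - 155 \sqrt{74} \approx -1315.4$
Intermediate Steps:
$d{\left(r,m \right)} = -1 + \sqrt{m^{2} + r^{2}}$ ($d{\left(r,m \right)} = -3 + \left(\sqrt{r^{2} + m^{2}} - -2\right) = -3 + \left(\sqrt{m^{2} + r^{2}} + 2\right) = -3 + \left(2 + \sqrt{m^{2} + r^{2}}\right) = -1 + \sqrt{m^{2} + r^{2}}$)
$-137 - 155 d{\left(-7,B{\left(1 \right)} \right)} = -137 - 155 \left(-1 + \sqrt{\left(-4 - 1\right)^{2} + \left(-7\right)^{2}}\right) = -137 - 155 \left(-1 + \sqrt{\left(-4 - 1\right)^{2} + 49}\right) = -137 - 155 \left(-1 + \sqrt{\left(-5\right)^{2} + 49}\right) = -137 - 155 \left(-1 + \sqrt{25 + 49}\right) = -137 - 155 \left(-1 + \sqrt{74}\right) = -137 + \left(155 - 155 \sqrt{74}\right) = 18 - 155 \sqrt{74}$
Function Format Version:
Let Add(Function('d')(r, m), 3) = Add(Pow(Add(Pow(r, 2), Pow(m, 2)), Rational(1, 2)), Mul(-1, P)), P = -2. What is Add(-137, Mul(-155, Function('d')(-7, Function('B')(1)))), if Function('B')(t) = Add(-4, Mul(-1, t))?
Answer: Add(18, Mul(-155, Pow(74, Rational(1, 2)))) ≈ -1315.4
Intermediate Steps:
Function('d')(r, m) = Add(-1, Pow(Add(Pow(m, 2), Pow(r, 2)), Rational(1, 2))) (Function('d')(r, m) = Add(-3, Add(Pow(Add(Pow(r, 2), Pow(m, 2)), Rational(1, 2)), Mul(-1, -2))) = Add(-3, Add(Pow(Add(Pow(m, 2), Pow(r, 2)), Rational(1, 2)), 2)) = Add(-3, Add(2, Pow(Add(Pow(m, 2), Pow(r, 2)), Rational(1, 2)))) = Add(-1, Pow(Add(Pow(m, 2), Pow(r, 2)), Rational(1, 2))))
Add(-137, Mul(-155, Function('d')(-7, Function('B')(1)))) = Add(-137, Mul(-155, Add(-1, Pow(Add(Pow(Add(-4, Mul(-1, 1)), 2), Pow(-7, 2)), Rational(1, 2))))) = Add(-137, Mul(-155, Add(-1, Pow(Add(Pow(Add(-4, -1), 2), 49), Rational(1, 2))))) = Add(-137, Mul(-155, Add(-1, Pow(Add(Pow(-5, 2), 49), Rational(1, 2))))) = Add(-137, Mul(-155, Add(-1, Pow(Add(25, 49), Rational(1, 2))))) = Add(-137, Mul(-155, Add(-1, Pow(74, Rational(1, 2))))) = Add(-137, Add(155, Mul(-155, Pow(74, Rational(1, 2))))) = Add(18, Mul(-155, Pow(74, Rational(1, 2))))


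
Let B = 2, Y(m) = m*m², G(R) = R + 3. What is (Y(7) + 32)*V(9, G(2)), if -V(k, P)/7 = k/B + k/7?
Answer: -30375/2 ≈ -15188.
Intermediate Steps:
G(R) = 3 + R
Y(m) = m³
V(k, P) = -9*k/2 (V(k, P) = -7*(k/2 + k/7) = -9*k/2)
(Y(7) + 32)*V(9, G(2)) = (7³ + 32)*(-9/2*9) = (343 + 32)*(-81/2) = 375*(-81/2) = -30375/2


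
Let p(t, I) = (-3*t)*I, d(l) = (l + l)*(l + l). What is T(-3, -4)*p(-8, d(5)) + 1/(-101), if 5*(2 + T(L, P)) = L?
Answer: -630241/101 ≈ -6240.0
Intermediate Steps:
d(l) = 4*l**2 (d(l) = (2*l)*(2*l) = 4*l**2)
T(L, P) = -2 + L/5
p(t, I) = -3*I*t
T(-3, -4)*p(-8, d(5)) + 1/(-101) = (-2 + (1/5)*(-3))*(-3*4*5**2*(-8)) + 1/(-101) = (-2 - 3/5)*(-3*4*25*(-8)) - 1/101 = -(-39)*100*(-8)/5 - 1/101 = -13/5*2400 - 1/101 = -6240 - 1/101 = -630241/101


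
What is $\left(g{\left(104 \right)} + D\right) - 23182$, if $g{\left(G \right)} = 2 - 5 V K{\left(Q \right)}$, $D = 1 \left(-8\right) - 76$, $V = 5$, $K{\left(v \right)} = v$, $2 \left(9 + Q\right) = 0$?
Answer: $-23039$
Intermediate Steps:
$Q = -9$ ($Q = -9 + \frac{1}{2} \cdot 0 = -9 + 0 = -9$)
$D = -84$ ($D = -8 - 76 = -84$)
$g{\left(G \right)} = 227$ ($g{\left(G \right)} = 2 - 5 \cdot 5 \left(-9\right) = 2 - -225 = 2 + 225 = 227$)
$\left(g{\left(104 \right)} + D\right) - 23182 = \left(227 - 84\right) - 23182 = 143 - 23182 = -23039$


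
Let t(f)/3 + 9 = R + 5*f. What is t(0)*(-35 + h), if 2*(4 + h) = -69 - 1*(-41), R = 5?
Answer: 636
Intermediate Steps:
h = -18 (h = -4 + (-69 - 1*(-41))/2 = -4 + (-69 + 41)/2 = -4 + (½)*(-28) = -4 - 14 = -18)
t(f) = -12 + 15*f (t(f) = -27 + 3*(5 + 5*f) = -27 + (15 + 15*f) = -12 + 15*f)
t(0)*(-35 + h) = (-12 + 15*0)*(-35 - 18) = (-12 + 0)*(-53) = -12*(-53) = 636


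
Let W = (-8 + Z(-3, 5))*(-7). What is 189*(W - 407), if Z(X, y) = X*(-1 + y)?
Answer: -50463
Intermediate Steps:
W = 140 (W = (-8 - 3*(-1 + 5))*(-7) = (-8 - 3*4)*(-7) = (-8 - 12)*(-7) = -20*(-7) = 140)
189*(W - 407) = 189*(140 - 407) = 189*(-267) = -50463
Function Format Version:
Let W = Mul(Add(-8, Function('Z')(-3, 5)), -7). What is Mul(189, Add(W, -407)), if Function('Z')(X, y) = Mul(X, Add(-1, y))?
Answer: -50463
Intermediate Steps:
W = 140 (W = Mul(Add(-8, Mul(-3, Add(-1, 5))), -7) = Mul(Add(-8, Mul(-3, 4)), -7) = Mul(Add(-8, -12), -7) = Mul(-20, -7) = 140)
Mul(189, Add(W, -407)) = Mul(189, Add(140, -407)) = Mul(189, -267) = -50463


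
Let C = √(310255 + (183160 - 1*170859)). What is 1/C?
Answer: √80639/161278 ≈ 0.0017607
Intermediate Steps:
C = 2*√80639 (C = √(310255 + (183160 - 170859)) = √(310255 + 12301) = √322556 = 2*√80639 ≈ 567.94)
1/C = 1/(2*√80639) = √80639/161278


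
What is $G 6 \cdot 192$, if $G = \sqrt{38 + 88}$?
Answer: $3456 \sqrt{14} \approx 12931.0$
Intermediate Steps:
$G = 3 \sqrt{14}$ ($G = \sqrt{126} = 3 \sqrt{14} \approx 11.225$)
$G 6 \cdot 192 = 3 \sqrt{14} \cdot 6 \cdot 192 = 18 \sqrt{14} \cdot 192 = 3456 \sqrt{14}$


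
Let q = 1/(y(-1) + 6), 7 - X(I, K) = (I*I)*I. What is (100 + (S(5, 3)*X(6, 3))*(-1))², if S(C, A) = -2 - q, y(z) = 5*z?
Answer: 277729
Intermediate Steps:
X(I, K) = 7 - I³ (X(I, K) = 7 - I*I*I = 7 - I²*I = 7 - I³)
q = 1 (q = 1/(5*(-1) + 6) = 1/(-5 + 6) = 1/1 = 1)
S(C, A) = -3 (S(C, A) = -2 - 1*1 = -2 - 1 = -3)
(100 + (S(5, 3)*X(6, 3))*(-1))² = (100 - 3*(7 - 1*6³)*(-1))² = (100 - 3*(7 - 1*216)*(-1))² = (100 - 3*(7 - 216)*(-1))² = (100 - 3*(-209)*(-1))² = (100 + 627*(-1))² = (100 - 627)² = (-527)² = 277729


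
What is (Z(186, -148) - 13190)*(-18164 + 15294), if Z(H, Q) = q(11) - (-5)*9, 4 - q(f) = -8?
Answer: 37691710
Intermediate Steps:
q(f) = 12 (q(f) = 4 - 1*(-8) = 4 + 8 = 12)
Z(H, Q) = 57 (Z(H, Q) = 12 - (-5)*9 = 12 - 1*(-45) = 12 + 45 = 57)
(Z(186, -148) - 13190)*(-18164 + 15294) = (57 - 13190)*(-18164 + 15294) = -13133*(-2870) = 37691710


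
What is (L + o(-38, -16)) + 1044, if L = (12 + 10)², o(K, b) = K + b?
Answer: 1474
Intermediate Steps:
L = 484 (L = 22² = 484)
(L + o(-38, -16)) + 1044 = (484 + (-38 - 16)) + 1044 = (484 - 54) + 1044 = 430 + 1044 = 1474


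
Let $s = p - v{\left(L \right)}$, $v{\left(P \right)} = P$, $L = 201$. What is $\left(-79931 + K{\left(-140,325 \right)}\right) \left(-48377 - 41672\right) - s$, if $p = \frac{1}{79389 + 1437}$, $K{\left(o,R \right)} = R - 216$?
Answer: $\frac{580968516681653}{80826} \approx 7.1879 \cdot 10^{9}$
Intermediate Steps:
$K{\left(o,R \right)} = -216 + R$
$p = \frac{1}{80826} \approx 1.2372 \cdot 10^{-5}$
$s = - \frac{16246025}{80826}$ ($s = \frac{1}{80826} - 201 = - \frac{16246025}{80826} \approx -201.0$)
$\left(-79931 + K{\left(-140,325 \right)}\right) \left(-48377 - 41672\right) - s = \left(-79931 + \left(-216 + 325\right)\right) \left(-48377 - 41672\right) - - \frac{16246025}{80826} = \left(-79931 + 109\right) \left(-48377 - 41672\right) + \frac{16246025}{80826} = \left(-79822\right) \left(-90049\right) + \frac{16246025}{80826} = 7187891278 + \frac{16246025}{80826} = \frac{580968516681653}{80826}$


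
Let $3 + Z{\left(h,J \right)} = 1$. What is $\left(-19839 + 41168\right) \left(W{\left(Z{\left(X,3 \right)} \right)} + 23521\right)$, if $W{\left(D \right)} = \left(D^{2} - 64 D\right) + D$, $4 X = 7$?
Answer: $504452179$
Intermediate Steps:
$X = \frac{7}{4}$ ($X = \frac{1}{4} \cdot 7 = \frac{7}{4} \approx 1.75$)
$Z{\left(h,J \right)} = -2$ ($Z{\left(h,J \right)} = -3 + 1 = -2$)
$W{\left(D \right)} = D^{2} - 63 D$
$\left(-19839 + 41168\right) \left(W{\left(Z{\left(X,3 \right)} \right)} + 23521\right) = \left(-19839 + 41168\right) \left(- 2 \left(-63 - 2\right) + 23521\right) = 21329 \left(\left(-2\right) \left(-65\right) + 23521\right) = 21329 \left(130 + 23521\right) = 21329 \cdot 23651 = 504452179$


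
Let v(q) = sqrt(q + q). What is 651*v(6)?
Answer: 1302*sqrt(3) ≈ 2255.1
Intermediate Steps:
v(q) = sqrt(2)*sqrt(q) (v(q) = sqrt(2*q) = sqrt(2)*sqrt(q))
651*v(6) = 651*(sqrt(2)*sqrt(6)) = 651*(2*sqrt(3)) = 1302*sqrt(3)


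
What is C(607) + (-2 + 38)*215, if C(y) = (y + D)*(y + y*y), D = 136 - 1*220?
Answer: 193024028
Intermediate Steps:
D = -84 (D = 136 - 220 = -84)
C(y) = (-84 + y)*(y + y²) (C(y) = (y - 84)*(y + y*y) = (-84 + y)*(y + y²))
C(607) + (-2 + 38)*215 = 607*(-84 + 607² - 83*607) + (-2 + 38)*215 = 607*(-84 + 368449 - 50381) + 36*215 = 607*317984 + 7740 = 193016288 + 7740 = 193024028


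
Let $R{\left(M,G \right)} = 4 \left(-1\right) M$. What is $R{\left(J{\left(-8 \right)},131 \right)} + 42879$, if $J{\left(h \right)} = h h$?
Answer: $42623$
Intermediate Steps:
$J{\left(h \right)} = h^{2}$
$R{\left(M,G \right)} = - 4 M$
$R{\left(J{\left(-8 \right)},131 \right)} + 42879 = - 4 \left(-8\right)^{2} + 42879 = \left(-4\right) 64 + 42879 = -256 + 42879 = 42623$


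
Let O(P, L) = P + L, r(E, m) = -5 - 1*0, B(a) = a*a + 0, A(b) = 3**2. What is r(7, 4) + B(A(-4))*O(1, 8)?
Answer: 724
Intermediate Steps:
A(b) = 9
B(a) = a**2 (B(a) = a**2 + 0 = a**2)
r(E, m) = -5 (r(E, m) = -5 + 0 = -5)
O(P, L) = L + P
r(7, 4) + B(A(-4))*O(1, 8) = -5 + 9**2*(8 + 1) = -5 + 81*9 = -5 + 729 = 724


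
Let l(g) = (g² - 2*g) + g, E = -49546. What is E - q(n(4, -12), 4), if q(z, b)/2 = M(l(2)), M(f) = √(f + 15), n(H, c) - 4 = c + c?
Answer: -49546 - 2*√17 ≈ -49554.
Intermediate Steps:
l(g) = g² - g
n(H, c) = 4 + 2*c (n(H, c) = 4 + (c + c) = 4 + 2*c)
M(f) = √(15 + f)
q(z, b) = 2*√17 (q(z, b) = 2*√(15 + 2*(-1 + 2)) = 2*√(15 + 2*1) = 2*√(15 + 2) = 2*√17)
E - q(n(4, -12), 4) = -49546 - 2*√17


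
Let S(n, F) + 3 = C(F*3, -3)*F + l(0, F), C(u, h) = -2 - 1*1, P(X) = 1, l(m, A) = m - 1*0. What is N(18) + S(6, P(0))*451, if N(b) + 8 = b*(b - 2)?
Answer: -2426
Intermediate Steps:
l(m, A) = m (l(m, A) = m + 0 = m)
C(u, h) = -3 (C(u, h) = -2 - 1 = -3)
N(b) = -8 + b*(-2 + b) (N(b) = -8 + b*(b - 2) = -8 + b*(-2 + b))
S(n, F) = -3 - 3*F (S(n, F) = -3 + (-3*F + 0) = -3 - 3*F)
N(18) + S(6, P(0))*451 = (-8 + 18² - 2*18) + (-3 - 3*1)*451 = (-8 + 324 - 36) + (-3 - 3)*451 = 280 - 6*451 = 280 - 2706 = -2426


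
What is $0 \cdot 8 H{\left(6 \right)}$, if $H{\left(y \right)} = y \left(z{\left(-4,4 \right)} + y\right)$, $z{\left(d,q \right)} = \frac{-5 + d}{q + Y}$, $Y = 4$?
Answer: $0$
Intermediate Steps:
$z{\left(d,q \right)} = \frac{-5 + d}{4 + q}$ ($z{\left(d,q \right)} = \frac{-5 + d}{q + 4} = \frac{-5 + d}{4 + q}$)
$H{\left(y \right)} = y \left(- \frac{9}{8} + y\right)$ ($H{\left(y \right)} = y \left(\frac{-5 - 4}{4 + 4} + y\right) = y \left(\frac{1}{8} \left(-9\right) + y\right) = y \left(- \frac{9}{8} + y\right)$)
$0 \cdot 8 H{\left(6 \right)} = 0 \cdot 8 \cdot \frac{1}{8} \cdot 6 \left(-9 + 8 \cdot 6\right) = 0 \cdot \frac{1}{8} \cdot 6 \left(-9 + 48\right) = 0 \cdot \frac{1}{8} \cdot 6 \cdot 39 = 0 \cdot \frac{117}{4} = 0$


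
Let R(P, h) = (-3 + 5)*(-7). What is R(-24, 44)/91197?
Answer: -14/91197 ≈ -0.00015351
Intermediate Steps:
R(P, h) = -14 (R(P, h) = 2*(-7) = -14)
R(-24, 44)/91197 = -14/91197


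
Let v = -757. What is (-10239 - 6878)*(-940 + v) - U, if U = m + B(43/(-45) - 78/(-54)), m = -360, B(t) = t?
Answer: 1307155883/45 ≈ 2.9048e+7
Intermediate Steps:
U = -16178/45 (U = -360 + (43/(-45) - 78/(-54)) = -360 + (43*(-1/45) - 78*(-1/54)) = -360 + (-43/45 + 13/9) = -360 + 22/45 = -16178/45 ≈ -359.51)
(-10239 - 6878)*(-940 + v) - U = (-10239 - 6878)*(-940 - 757) - 1*(-16178/45) = -17117*(-1697) + 16178/45 = 29047549 + 16178/45 = 1307155883/45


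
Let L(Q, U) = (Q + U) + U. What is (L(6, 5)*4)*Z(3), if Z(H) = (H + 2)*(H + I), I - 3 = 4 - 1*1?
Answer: 2880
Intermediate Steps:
L(Q, U) = Q + 2*U
I = 6 (I = 3 + (4 - 1*1) = 3 + (4 - 1) = 3 + 3 = 6)
Z(H) = (2 + H)*(6 + H) (Z(H) = (H + 2)*(H + 6) = (2 + H)*(6 + H))
(L(6, 5)*4)*Z(3) = ((6 + 2*5)*4)*(12 + 3² + 8*3) = ((6 + 10)*4)*(12 + 9 + 24) = (16*4)*45 = 64*45 = 2880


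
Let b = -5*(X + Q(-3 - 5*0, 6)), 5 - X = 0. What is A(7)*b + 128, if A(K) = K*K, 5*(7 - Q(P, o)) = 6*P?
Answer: -3694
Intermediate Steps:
Q(P, o) = 7 - 6*P/5
X = 5 (X = 5 - 1*0 = 5 + 0 = 5)
b = -78 (b = -5*(5 + (7 - 6*(-3 - 5*0)/5)) = -5*(5 + (7 - 6*(-3 + 0)/5)) = -5*(5 + (7 - 6/5*(-3))) = -5*(5 + (7 + 18/5)) = -5*(5 + 53/5) = -5*78/5 = -78)
A(K) = K²
A(7)*b + 128 = 7²*(-78) + 128 = 49*(-78) + 128 = -3822 + 128 = -3694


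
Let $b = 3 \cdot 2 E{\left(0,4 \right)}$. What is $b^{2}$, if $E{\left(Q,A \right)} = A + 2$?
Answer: $1296$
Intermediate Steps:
$E{\left(Q,A \right)} = 2 + A$
$b = 36$ ($b = 3 \cdot 2 \left(2 + 4\right) = 6 \cdot 6 = 36$)
$b^{2} = 36^{2} = 1296$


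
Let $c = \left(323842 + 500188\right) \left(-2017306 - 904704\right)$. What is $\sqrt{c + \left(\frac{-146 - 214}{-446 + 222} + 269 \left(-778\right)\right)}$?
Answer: $\frac{i \sqrt{471933525477757}}{14} \approx 1.5517 \cdot 10^{6} i$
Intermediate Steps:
$c = -2407823900300$ ($c = 824030 \left(-2922010\right) = -2407823900300$)
$\sqrt{c + \left(\frac{-146 - 214}{-446 + 222} + 269 \left(-778\right)\right)} = \sqrt{-2407823900300 + \left(\frac{-146 - 214}{-446 + 222} + 269 \left(-778\right)\right)} = \sqrt{-2407823900300 - \left(209282 + \frac{360}{-224}\right)} = \sqrt{-2407823900300 - \frac{5859851}{28}} = \sqrt{- \frac{67419075068251}{28}} = \frac{i \sqrt{471933525477757}}{14}$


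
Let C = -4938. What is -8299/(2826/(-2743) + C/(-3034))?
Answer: -34533226169/2485425 ≈ -13894.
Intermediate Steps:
-8299/(2826/(-2743) + C/(-3034)) = -8299/(2826/(-2743) - 4938/(-3034)) = -8299/(2826*(-1/2743) - 4938*(-1/3034)) = -8299/(-2826/2743 + 2469/1517) = -8299/2485425/4161131 = -8299*4161131/2485425 = -34533226169/2485425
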